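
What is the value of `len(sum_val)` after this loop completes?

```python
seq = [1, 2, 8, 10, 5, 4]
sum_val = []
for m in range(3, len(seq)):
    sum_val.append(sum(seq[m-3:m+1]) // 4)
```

Number of 4-element averages
`sum_val` takes the values: [] → [5] → [5, 6] → [5, 6, 6]
So `len(sum_val)` = 3

Answer: 3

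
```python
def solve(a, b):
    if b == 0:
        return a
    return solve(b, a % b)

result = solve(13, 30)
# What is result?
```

solve(13, 30) -> solve(30, 13) -> solve(13, 4) -> solve(4, 1) -> solve(1, 0) -> 1

Answer: 1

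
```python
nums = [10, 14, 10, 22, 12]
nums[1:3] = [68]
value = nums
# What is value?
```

Trace:
`nums = [10, 14, 10, 22, 12]` → nums = [10, 14, 10, 22, 12]
`nums[1:3] = [68]` → nums = [10, 68, 22, 12]
`value = nums` → value = [10, 68, 22, 12]
So value = [10, 68, 22, 12]

Answer: [10, 68, 22, 12]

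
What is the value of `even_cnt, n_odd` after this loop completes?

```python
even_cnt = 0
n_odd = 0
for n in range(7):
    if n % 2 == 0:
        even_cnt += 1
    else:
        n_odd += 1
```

Count evens and odds in range(7)
`even_cnt, n_odd` takes the values: (0, 0) → (1, 0) → (1, 1) → (2, 1) → (2, 2) → (3, 2) → (3, 3) → (4, 3)

Answer: 4, 3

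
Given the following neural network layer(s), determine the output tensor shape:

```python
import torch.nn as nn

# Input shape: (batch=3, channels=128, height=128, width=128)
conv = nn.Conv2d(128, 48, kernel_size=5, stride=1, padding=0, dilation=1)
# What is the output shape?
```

Input: (3, 128, 128, 128) -> Output: (3, 48, 124, 124)

Answer: (3, 48, 124, 124)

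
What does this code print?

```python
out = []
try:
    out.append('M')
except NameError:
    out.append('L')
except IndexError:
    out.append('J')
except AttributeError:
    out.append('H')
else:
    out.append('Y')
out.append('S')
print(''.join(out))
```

Execution trace: 'M' (try body, no exception) → 'Y' (else) → 'S' (after the try/except). Output: MYS

Answer: MYS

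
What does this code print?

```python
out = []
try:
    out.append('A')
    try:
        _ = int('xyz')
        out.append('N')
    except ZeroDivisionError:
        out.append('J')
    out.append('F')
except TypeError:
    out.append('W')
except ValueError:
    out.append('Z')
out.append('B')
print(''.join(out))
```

Execution trace: 'A' (try body) → 'Z' (except ValueError) → 'B' (after the try/except). Output: AZB

Answer: AZB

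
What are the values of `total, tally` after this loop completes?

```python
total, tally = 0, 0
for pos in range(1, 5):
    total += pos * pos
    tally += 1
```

Sum of squares and count
`total, tally` takes the values: (0, 0) → (1, 0) → (1, 1) → (5, 1) → (5, 2) → (14, 2) → (14, 3) → (30, 3) → (30, 4)

Answer: 30, 4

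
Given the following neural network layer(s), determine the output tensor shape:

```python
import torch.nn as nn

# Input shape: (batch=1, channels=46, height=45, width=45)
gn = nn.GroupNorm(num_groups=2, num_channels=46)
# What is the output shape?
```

Input: (1, 46, 45, 45) -> Output: (1, 46, 45, 45)

Answer: (1, 46, 45, 45)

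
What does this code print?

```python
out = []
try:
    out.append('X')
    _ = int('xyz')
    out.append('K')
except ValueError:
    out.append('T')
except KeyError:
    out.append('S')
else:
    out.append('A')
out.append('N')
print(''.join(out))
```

Execution trace: 'X' (try body) → 'T' (except ValueError) → 'N' (after the try/except). Output: XTN

Answer: XTN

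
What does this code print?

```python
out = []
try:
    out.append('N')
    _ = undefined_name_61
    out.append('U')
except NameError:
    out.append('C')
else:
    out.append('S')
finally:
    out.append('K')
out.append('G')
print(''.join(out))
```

Execution trace: 'N' (try body) → 'C' (except NameError) → 'K' (finally) → 'G' (after the try/except). Output: NCKG

Answer: NCKG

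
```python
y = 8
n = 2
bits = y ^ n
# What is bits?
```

Trace:
`y = 8` → y = 8
`n = 2` → n = 2
`bits = y ^ n` → bits = 10
So bits = 10

Answer: 10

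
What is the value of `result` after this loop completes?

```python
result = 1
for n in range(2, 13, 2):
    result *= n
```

Product of even numbers 2 to 12
`result` takes the values: 1 → 2 → 8 → 48 → 384 → 3840 → 46080

Answer: 46080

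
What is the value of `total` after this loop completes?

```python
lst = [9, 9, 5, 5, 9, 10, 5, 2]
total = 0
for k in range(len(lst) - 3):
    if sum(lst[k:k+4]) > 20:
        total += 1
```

Count windows with sum > 20
`total` takes the values: 0 → 1 → 2 → 3 → 4 → 5

Answer: 5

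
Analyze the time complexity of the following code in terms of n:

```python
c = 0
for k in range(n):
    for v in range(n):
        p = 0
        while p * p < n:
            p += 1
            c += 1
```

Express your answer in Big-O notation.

Each loop level contributes: n × n × √n. Multiplying the contributions gives O(n^2√n).

Answer: O(n^2√n)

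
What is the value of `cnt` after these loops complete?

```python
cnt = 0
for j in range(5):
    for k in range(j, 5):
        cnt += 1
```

Upper triangle: 5 + 4 + ... + 1
`cnt` takes the values: 0 → 1 → 2 → 3 → 4 → 5 → 6 → 7 → 8 → 9 → 10 → 11 → 12 → 13 → 14 → 15

Answer: 15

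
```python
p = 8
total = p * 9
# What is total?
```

Trace:
`p = 8` → p = 8
`total = p * 9` → total = 72
So total = 72

Answer: 72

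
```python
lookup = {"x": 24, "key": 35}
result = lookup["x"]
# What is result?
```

Trace:
`lookup = {"x": 24, "key": 35}` → lookup = {'x': 24, 'key': 35}
`result = lookup["x"]` → result = 24
So result = 24

Answer: 24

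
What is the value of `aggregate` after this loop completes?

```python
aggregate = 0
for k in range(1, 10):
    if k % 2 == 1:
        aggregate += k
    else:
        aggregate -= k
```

Add odd, subtract even
`aggregate` takes the values: 0 → 1 → -1 → 2 → -2 → 3 → -3 → 4 → -4 → 5

Answer: 5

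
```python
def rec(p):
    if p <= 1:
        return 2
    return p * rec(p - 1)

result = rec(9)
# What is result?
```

rec(9) = 9 * 8 * 7 * 6 * 5 * 4 * 3 * 2 * 2 = 725760

Answer: 725760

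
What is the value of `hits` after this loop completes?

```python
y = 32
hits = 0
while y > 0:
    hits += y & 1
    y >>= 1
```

Count set bits in 32 (binary: 0b100000)
`hits` takes the values: 0 → 1

Answer: 1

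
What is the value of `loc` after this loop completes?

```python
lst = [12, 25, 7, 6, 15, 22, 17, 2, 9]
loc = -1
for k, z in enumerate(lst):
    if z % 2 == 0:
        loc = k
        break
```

First even number index in [12, 25, 7, 6, 15, 22, 17, 2, 9]
`loc` takes the values: -1 → 0

Answer: 0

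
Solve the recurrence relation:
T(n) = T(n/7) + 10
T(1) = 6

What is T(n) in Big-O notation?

Each step divides n by 7 and adds 10. After log_7(n) steps we reach T(1)=6. So T(n) = 10·log_7(n) + 6 = O(log n).

Answer: O(log n)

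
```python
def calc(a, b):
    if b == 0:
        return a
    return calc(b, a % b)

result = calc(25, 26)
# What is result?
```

calc(25, 26) -> calc(26, 25) -> calc(25, 1) -> calc(1, 0) -> 1

Answer: 1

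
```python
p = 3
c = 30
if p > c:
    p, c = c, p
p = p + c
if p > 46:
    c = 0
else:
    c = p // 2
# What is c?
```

Trace:
`p = 3` → p = 3
`c = 30` → c = 30
`if p > c: ...` → p > c is False → no variable changes
`p = p + c` → p = 33
`if p > 46: ...` → p > 46 is False, take else branch → c = 16
So c = 16

Answer: 16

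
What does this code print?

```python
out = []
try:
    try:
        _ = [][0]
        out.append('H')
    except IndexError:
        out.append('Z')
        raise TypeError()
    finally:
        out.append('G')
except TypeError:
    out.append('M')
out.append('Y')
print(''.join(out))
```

Execution trace: 'Z' (inner except IndexError) → 'G' (inner finally) → 'M' (outer except TypeError) → 'Y' (after the try/except). Output: ZGMY

Answer: ZGMY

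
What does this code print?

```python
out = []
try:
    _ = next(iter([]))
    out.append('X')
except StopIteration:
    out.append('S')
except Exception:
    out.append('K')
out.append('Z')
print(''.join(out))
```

Execution trace: 'S' (except StopIteration) → 'Z' (after the try/except). Output: SZ

Answer: SZ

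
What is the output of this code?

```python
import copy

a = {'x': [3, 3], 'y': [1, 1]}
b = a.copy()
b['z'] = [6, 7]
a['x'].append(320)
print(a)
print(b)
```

Key concept: shallow copy of dict with mutable values.
Step by step:
`a = {'x': [3, 3], 'y': [1, 1]}` → a = {'x': [3, 3], 'y': [1, 1]}
`b = a.copy()` → b = {'x': [3, 3], 'y': [1, 1]}
`b['z'] = [6, 7]` → b = {'x': [3, 3], 'y': [1, 1], 'z': [6, 7]}
`a['x'].append(320)` → a = {'x': [3, 3, 320], 'y': [1, 1]}; b = {'x': [3, 3, 320], 'y': [1, 1], 'z': [6, 7]}
`print(a)` → prints {'x': [3, 3, 320], 'y': [1, 1]}
`print(b)` → prints {'x': [3, 3, 320], 'y': [1, 1], 'z': [6, 7]}

Answer:
{'x': [3, 3, 320], 'y': [1, 1]}
{'x': [3, 3, 320], 'y': [1, 1], 'z': [6, 7]}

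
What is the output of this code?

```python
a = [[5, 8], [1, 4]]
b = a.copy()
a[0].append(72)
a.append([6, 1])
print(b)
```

Key concept: shallow copy with nested lists.
Step by step:
`a = [[5, 8], [1, 4]]` → a = [[5, 8], [1, 4]]
`b = a.copy()` → b = [[5, 8], [1, 4]]
`a[0].append(72)` → a = [[5, 8, 72], [1, 4]]; b = [[5, 8, 72], [1, 4]]
`a.append([6, 1])` → a = [[5, 8, 72], [1, 4], [6, 1]]
`print(b)` → prints [[5, 8, 72], [1, 4]]

Answer: [[5, 8, 72], [1, 4]]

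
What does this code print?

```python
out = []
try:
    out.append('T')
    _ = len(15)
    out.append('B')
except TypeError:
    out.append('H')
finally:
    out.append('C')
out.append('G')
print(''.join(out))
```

Execution trace: 'T' (try body) → 'H' (except TypeError) → 'C' (finally) → 'G' (after the try/except). Output: THCG

Answer: THCG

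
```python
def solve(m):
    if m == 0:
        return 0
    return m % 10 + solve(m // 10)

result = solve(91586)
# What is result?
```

Sum of digits of 91586: 6 + 8 + 5 + 1 + 9 = 29

Answer: 29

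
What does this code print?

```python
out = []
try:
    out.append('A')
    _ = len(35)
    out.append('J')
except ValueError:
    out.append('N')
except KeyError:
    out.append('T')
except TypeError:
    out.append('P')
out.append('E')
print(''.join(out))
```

Execution trace: 'A' (try body) → 'P' (except TypeError) → 'E' (after the try/except). Output: APE

Answer: APE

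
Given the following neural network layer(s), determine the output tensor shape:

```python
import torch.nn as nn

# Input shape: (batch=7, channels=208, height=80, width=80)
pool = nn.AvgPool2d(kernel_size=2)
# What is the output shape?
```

Input: (7, 208, 80, 80) -> Output: (7, 208, 40, 40)

Answer: (7, 208, 40, 40)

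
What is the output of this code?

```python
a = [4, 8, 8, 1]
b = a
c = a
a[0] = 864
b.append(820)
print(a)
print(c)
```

Key concept: multiple aliases.
Step by step:
`a = [4, 8, 8, 1]` → a = [4, 8, 8, 1]
`b = a` → b = [4, 8, 8, 1] (same object as a)
`c = a` → c = [4, 8, 8, 1] (same object as a, b)
`a[0] = 864` → a = [864, 8, 8, 1] (same object as b, c); b = [864, 8, 8, 1] (same object as a, c); c = [864, 8, 8, 1] (same object as a, b)
`b.append(820)` → a = [864, 8, 8, 1, 820] (same object as b, c); b = [864, 8, 8, 1, 820] (same object as a, c); c = [864, 8, 8, 1, 820] (same object as a, b)
`print(a)` → prints [864, 8, 8, 1, 820]
`print(c)` → prints [864, 8, 8, 1, 820]

Answer:
[864, 8, 8, 1, 820]
[864, 8, 8, 1, 820]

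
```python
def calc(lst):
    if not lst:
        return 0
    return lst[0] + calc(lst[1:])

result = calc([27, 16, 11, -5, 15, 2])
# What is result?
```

27 + 16 + 11 + (-5) + 15 + 2 + 0 = 66

Answer: 66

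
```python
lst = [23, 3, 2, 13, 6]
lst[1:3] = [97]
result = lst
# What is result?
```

Trace:
`lst = [23, 3, 2, 13, 6]` → lst = [23, 3, 2, 13, 6]
`lst[1:3] = [97]` → lst = [23, 97, 13, 6]
`result = lst` → result = [23, 97, 13, 6]
So result = [23, 97, 13, 6]

Answer: [23, 97, 13, 6]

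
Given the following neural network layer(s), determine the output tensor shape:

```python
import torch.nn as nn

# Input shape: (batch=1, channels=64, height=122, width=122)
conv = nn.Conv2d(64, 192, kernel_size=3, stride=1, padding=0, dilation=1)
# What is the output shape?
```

Input: (1, 64, 122, 122) -> Output: (1, 192, 120, 120)

Answer: (1, 192, 120, 120)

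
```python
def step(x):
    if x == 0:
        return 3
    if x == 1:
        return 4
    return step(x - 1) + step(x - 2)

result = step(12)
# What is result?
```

Build up from base cases: step(0)=3, step(1)=4, step(2)=7, step(3)=11, step(4)=18, step(5)=29, step(6)=47, ..., step(12)=843

Answer: 843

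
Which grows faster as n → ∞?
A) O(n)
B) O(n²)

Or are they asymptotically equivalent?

O(n) vs O(n²): Higher order terms dominate.

Answer: B) O(n²) grows faster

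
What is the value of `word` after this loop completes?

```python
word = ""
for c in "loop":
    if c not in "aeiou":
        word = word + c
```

Remove vowels from 'loop'
`word` takes the values: "" → "l" → "lp"

Answer: "lp"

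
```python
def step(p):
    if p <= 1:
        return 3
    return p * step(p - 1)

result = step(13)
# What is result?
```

step(13) = 13 * 12 * 11 * 10 * 9 * 8 * 7 * 6 * 5 * 4 * 3 * 2 * 3 = 18681062400

Answer: 18681062400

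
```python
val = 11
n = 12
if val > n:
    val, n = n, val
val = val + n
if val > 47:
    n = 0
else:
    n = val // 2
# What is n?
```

Trace:
`val = 11` → val = 11
`n = 12` → n = 12
`if val > n: ...` → val > n is False → no variable changes
`val = val + n` → val = 23
`if val > 47: ...` → val > 47 is False, take else branch → n = 11
So n = 11

Answer: 11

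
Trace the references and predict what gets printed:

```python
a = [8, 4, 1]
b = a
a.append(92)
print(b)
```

Key concept: basic list aliasing.
Step by step:
`a = [8, 4, 1]` → a = [8, 4, 1]
`b = a` → b = [8, 4, 1] (same object as a)
`a.append(92)` → a = [8, 4, 1, 92] (same object as b); b = [8, 4, 1, 92] (same object as a)
`print(b)` → prints [8, 4, 1, 92]

Answer: [8, 4, 1, 92]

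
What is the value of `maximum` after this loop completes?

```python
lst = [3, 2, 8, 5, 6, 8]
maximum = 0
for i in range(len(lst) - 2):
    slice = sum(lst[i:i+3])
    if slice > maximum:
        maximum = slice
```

Max sum of 3-element window in [3, 2, 8, 5, 6, 8]
`maximum` takes the values: 0 → 13 → 15 → 19

Answer: 19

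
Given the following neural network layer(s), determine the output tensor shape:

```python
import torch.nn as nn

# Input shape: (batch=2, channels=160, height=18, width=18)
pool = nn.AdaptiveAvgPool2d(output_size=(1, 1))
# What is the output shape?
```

Input: (2, 160, 18, 18) -> Output: (2, 160, 1, 1)

Answer: (2, 160, 1, 1)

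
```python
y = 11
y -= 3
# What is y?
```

Trace:
`y = 11` → y = 11
`y -= 3` → y = 8
So y = 8

Answer: 8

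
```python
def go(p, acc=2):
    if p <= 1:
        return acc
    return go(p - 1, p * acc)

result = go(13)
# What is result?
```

Accumulator trace (n, acc): (13, 2) -> (12, 26) -> (11, 312) -> (10, 3432) -> (9, 34320) -> (8, 308880) -> (7, 2471040) -> (6, 17297280) -> (5, 103783680) -> (4, 518918400) -> (3, 2075673600) -> (2, 6227020800) -> (1, 12454041600) -> return 12454041600

Answer: 12454041600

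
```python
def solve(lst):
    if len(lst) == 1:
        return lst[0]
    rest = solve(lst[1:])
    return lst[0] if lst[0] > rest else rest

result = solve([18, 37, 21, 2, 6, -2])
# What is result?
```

Recursive max over [18, 37, 21, 2, 6, -2] = 37

Answer: 37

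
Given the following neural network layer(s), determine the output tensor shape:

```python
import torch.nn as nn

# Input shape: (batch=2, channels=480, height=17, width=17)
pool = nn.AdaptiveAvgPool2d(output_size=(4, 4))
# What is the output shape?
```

Input: (2, 480, 17, 17) -> Output: (2, 480, 4, 4)

Answer: (2, 480, 4, 4)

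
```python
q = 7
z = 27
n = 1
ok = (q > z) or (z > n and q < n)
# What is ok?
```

Trace:
`q = 7` → q = 7
`z = 27` → z = 27
`n = 1` → n = 1
`ok = (q > z) or (z > n and q < n)` → ok = False
So ok = False

Answer: False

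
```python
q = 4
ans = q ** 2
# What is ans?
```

Trace:
`q = 4` → q = 4
`ans = q ** 2` → ans = 16
So ans = 16

Answer: 16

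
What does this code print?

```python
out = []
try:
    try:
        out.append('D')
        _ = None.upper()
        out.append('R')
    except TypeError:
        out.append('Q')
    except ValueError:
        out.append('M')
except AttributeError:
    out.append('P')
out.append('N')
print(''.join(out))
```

Execution trace: 'D' (try body) → 'P' (outer except AttributeError) → 'N' (after the try/except). Output: DPN

Answer: DPN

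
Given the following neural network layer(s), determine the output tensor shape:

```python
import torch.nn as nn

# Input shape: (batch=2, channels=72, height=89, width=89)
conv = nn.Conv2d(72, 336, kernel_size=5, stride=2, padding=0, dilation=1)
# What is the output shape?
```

Input: (2, 72, 89, 89) -> Output: (2, 336, 43, 43)

Answer: (2, 336, 43, 43)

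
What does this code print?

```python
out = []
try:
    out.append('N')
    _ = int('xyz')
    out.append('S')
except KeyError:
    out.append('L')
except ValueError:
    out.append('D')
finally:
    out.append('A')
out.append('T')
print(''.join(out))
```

Execution trace: 'N' (try body) → 'D' (except ValueError) → 'A' (finally) → 'T' (after the try/except). Output: NDAT

Answer: NDAT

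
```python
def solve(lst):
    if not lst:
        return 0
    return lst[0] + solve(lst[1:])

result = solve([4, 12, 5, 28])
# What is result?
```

4 + 12 + 5 + 28 + 0 = 49

Answer: 49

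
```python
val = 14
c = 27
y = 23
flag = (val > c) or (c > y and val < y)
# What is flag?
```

Trace:
`val = 14` → val = 14
`c = 27` → c = 27
`y = 23` → y = 23
`flag = (val > c) or (c > y and val < y)` → flag = True
So flag = True

Answer: True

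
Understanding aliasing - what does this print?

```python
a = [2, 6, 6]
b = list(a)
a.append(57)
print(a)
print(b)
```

Key concept: list() constructor creates copy.
Step by step:
`a = [2, 6, 6]` → a = [2, 6, 6]
`b = list(a)` → b = [2, 6, 6]
`a.append(57)` → a = [2, 6, 6, 57]
`print(a)` → prints [2, 6, 6, 57]
`print(b)` → prints [2, 6, 6]

Answer:
[2, 6, 6, 57]
[2, 6, 6]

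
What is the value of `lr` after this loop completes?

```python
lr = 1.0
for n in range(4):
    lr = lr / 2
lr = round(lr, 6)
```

Halving LR 4 times: 1 / 2^4
`lr` takes the values: 1.0 → 0.5 → 0.25 → 0.125 → 0.0625

Answer: 0.0625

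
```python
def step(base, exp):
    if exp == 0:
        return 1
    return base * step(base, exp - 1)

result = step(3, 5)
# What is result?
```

step(3, 5) = 3 * 3 * 3 * 3 * 3 = 243

Answer: 243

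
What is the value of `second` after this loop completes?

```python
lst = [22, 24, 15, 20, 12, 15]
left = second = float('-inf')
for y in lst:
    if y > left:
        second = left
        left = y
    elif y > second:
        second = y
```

Second largest (with repeats) in [22, 24, 15, 20, 12, 15]
`second` takes the values: -inf → 22

Answer: 22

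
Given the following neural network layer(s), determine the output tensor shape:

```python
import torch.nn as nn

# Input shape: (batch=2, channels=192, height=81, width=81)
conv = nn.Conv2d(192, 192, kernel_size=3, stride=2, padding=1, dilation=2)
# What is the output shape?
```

Input: (2, 192, 81, 81) -> Output: (2, 192, 40, 40)

Answer: (2, 192, 40, 40)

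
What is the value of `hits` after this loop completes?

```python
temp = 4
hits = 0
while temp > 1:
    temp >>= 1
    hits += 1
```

Count right shifts until 1
`hits` takes the values: 0 → 1 → 2

Answer: 2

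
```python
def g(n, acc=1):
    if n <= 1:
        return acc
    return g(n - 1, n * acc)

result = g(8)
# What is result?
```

Accumulator trace (n, acc): (8, 1) -> (7, 8) -> (6, 56) -> (5, 336) -> (4, 1680) -> (3, 6720) -> (2, 20160) -> (1, 40320) -> return 40320

Answer: 40320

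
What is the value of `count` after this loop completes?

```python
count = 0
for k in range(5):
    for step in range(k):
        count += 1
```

Triangle number: 0+1+2+...+4
`count` takes the values: 0 → 1 → 2 → 3 → 4 → 5 → 6 → 7 → 8 → 9 → 10

Answer: 10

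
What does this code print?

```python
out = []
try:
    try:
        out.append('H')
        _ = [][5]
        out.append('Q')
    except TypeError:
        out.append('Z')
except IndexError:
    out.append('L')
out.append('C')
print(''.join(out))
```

Execution trace: 'H' (try body) → 'L' (outer except IndexError) → 'C' (after the try/except). Output: HLC

Answer: HLC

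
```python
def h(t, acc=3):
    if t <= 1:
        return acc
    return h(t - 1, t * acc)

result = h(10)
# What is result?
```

Accumulator trace (n, acc): (10, 3) -> (9, 30) -> (8, 270) -> (7, 2160) -> (6, 15120) -> (5, 90720) -> (4, 453600) -> (3, 1814400) -> (2, 5443200) -> (1, 10886400) -> return 10886400

Answer: 10886400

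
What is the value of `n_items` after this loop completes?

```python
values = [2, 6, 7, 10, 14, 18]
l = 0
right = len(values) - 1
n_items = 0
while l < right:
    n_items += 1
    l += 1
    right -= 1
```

Iterations until pointers meet (list length 6)
`n_items` takes the values: 0 → 1 → 2 → 3

Answer: 3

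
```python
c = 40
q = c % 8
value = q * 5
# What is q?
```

Trace:
`c = 40` → c = 40
`q = c % 8` → q = 0
`value = q * 5` → value = 0
So q = 0

Answer: 0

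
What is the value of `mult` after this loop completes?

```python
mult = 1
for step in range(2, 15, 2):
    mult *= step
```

Product of even numbers 2 to 14
`mult` takes the values: 1 → 2 → 8 → 48 → 384 → 3840 → 46080 → 645120

Answer: 645120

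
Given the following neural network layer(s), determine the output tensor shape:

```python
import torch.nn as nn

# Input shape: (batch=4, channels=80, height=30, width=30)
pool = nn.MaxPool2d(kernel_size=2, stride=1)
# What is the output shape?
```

Input: (4, 80, 30, 30) -> Output: (4, 80, 29, 29)

Answer: (4, 80, 29, 29)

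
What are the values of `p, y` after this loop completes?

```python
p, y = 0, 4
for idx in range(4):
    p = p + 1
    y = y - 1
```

p goes 0→4, y goes 4→0
`p, y` takes the values: (0, 4) → (1, 4) → (1, 3) → (2, 3) → (2, 2) → (3, 2) → (3, 1) → (4, 1) → (4, 0)

Answer: 4, 0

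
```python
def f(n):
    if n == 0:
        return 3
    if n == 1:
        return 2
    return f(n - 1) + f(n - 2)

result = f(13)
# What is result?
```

Build up from base cases: f(0)=3, f(1)=2, f(2)=5, f(3)=7, f(4)=12, f(5)=19, f(6)=31, ..., f(13)=898

Answer: 898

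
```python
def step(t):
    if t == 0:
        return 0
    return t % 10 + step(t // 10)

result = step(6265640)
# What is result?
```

Sum of digits of 6265640: 0 + 4 + 6 + 5 + 6 + 2 + 6 = 29

Answer: 29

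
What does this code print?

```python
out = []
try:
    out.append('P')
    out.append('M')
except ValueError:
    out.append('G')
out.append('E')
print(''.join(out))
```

Execution trace: 'P' (try body) → 'M' (try body, no exception) → 'E' (after the try/except). Output: PME

Answer: PME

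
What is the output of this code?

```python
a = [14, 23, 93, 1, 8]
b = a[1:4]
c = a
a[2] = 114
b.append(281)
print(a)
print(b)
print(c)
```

Key concept: slice vs alias.
Step by step:
`a = [14, 23, 93, 1, 8]` → a = [14, 23, 93, 1, 8]
`b = a[1:4]` → b = [23, 93, 1]
`c = a` → c = [14, 23, 93, 1, 8] (same object as a)
`a[2] = 114` → a = [14, 23, 114, 1, 8] (same object as c); c = [14, 23, 114, 1, 8] (same object as a)
`b.append(281)` → b = [23, 93, 1, 281]
`print(a)` → prints [14, 23, 114, 1, 8]
`print(b)` → prints [23, 93, 1, 281]
`print(c)` → prints [14, 23, 114, 1, 8]

Answer:
[14, 23, 114, 1, 8]
[23, 93, 1, 281]
[14, 23, 114, 1, 8]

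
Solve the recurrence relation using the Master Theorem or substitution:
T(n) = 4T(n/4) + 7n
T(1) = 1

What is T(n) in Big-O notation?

By Master Theorem: a=4, b=4, f(n)=7n. Since log_4(4) = 1 and f(n) = Θ(n^1), Case 2 applies. T(n) = O(n log n).

Answer: O(n log n)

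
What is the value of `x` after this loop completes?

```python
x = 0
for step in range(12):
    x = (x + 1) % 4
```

Increment mod 4, 12 times = 0
`x` takes the values: 0 → 1 → 2 → 3 → 0 → 1 → 2 → 3 → 0 → 1 → 2 → 3 → 0

Answer: 0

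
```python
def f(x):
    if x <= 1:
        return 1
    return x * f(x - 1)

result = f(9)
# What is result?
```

f(9) = 9 * 8 * 7 * 6 * 5 * 4 * 3 * 2 * 1 = 362880

Answer: 362880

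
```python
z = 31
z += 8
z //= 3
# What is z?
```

Trace:
`z = 31` → z = 31
`z += 8` → z = 39
`z //= 3` → z = 13
So z = 13

Answer: 13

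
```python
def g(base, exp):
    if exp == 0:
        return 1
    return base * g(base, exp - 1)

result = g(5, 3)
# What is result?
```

g(5, 3) = 5 * 5 * 5 = 125

Answer: 125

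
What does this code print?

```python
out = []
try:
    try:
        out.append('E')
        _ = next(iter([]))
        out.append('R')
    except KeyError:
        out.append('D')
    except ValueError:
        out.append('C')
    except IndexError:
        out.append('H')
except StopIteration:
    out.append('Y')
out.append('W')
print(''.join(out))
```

Execution trace: 'E' (inner try body) → 'Y' (outer except StopIteration) → 'W' (after the try/except). Output: EYW

Answer: EYW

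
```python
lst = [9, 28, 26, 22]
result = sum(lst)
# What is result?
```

Trace:
`lst = [9, 28, 26, 22]` → lst = [9, 28, 26, 22]
`result = sum(lst)` → result = 85
So result = 85

Answer: 85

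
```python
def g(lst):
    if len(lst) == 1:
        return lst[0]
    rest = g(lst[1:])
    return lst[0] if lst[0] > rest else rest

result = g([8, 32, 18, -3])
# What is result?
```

Recursive max over [8, 32, 18, -3] = 32

Answer: 32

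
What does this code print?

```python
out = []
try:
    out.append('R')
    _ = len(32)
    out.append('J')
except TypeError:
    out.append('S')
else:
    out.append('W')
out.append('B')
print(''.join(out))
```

Execution trace: 'R' (try body) → 'S' (except TypeError) → 'B' (after the try/except). Output: RSB

Answer: RSB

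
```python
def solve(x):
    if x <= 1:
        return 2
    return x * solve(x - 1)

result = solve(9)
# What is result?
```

solve(9) = 9 * 8 * 7 * 6 * 5 * 4 * 3 * 2 * 2 = 725760

Answer: 725760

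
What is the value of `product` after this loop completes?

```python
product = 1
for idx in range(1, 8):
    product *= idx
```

7! = 5040
`product` takes the values: 1 → 2 → 6 → 24 → 120 → 720 → 5040

Answer: 5040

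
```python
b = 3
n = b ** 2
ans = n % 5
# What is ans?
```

Trace:
`b = 3` → b = 3
`n = b ** 2` → n = 9
`ans = n % 5` → ans = 4
So ans = 4

Answer: 4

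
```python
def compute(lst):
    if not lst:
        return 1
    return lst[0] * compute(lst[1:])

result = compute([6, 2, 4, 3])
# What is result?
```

Product over [6, 2, 4, 3] = 6 * 2 * 4 * 3 = 144

Answer: 144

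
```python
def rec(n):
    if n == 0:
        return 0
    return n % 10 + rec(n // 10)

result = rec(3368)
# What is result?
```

Sum of digits of 3368: 8 + 6 + 3 + 3 = 20

Answer: 20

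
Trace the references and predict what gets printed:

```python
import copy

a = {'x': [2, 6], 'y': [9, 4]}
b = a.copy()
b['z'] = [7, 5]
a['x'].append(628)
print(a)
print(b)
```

Key concept: shallow copy of dict with mutable values.
Step by step:
`a = {'x': [2, 6], 'y': [9, 4]}` → a = {'x': [2, 6], 'y': [9, 4]}
`b = a.copy()` → b = {'x': [2, 6], 'y': [9, 4]}
`b['z'] = [7, 5]` → b = {'x': [2, 6], 'y': [9, 4], 'z': [7, 5]}
`a['x'].append(628)` → a = {'x': [2, 6, 628], 'y': [9, 4]}; b = {'x': [2, 6, 628], 'y': [9, 4], 'z': [7, 5]}
`print(a)` → prints {'x': [2, 6, 628], 'y': [9, 4]}
`print(b)` → prints {'x': [2, 6, 628], 'y': [9, 4], 'z': [7, 5]}

Answer:
{'x': [2, 6, 628], 'y': [9, 4]}
{'x': [2, 6, 628], 'y': [9, 4], 'z': [7, 5]}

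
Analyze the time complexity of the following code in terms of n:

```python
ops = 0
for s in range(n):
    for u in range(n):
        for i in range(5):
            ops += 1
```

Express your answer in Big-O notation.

Each loop level contributes: n × n × 1. Multiplying the contributions gives O(n^2).

Answer: O(n^2)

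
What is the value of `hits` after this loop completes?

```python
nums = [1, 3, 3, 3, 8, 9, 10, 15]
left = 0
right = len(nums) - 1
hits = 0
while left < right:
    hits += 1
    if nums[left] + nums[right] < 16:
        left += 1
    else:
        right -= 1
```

Steps to find pair summing to 16
`hits` takes the values: 0 → 1 → 2 → 3 → 4 → 5 → 6 → 7

Answer: 7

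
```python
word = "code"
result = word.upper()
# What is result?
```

Trace:
`word = "code"` → word = 'code'
`result = word.upper()` → result = 'CODE'
So result = 'CODE'

Answer: 'CODE'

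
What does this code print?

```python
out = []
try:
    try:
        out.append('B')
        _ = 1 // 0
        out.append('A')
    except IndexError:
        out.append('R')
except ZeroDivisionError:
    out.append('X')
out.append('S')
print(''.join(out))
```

Execution trace: 'B' (try body) → 'X' (outer except ZeroDivisionError) → 'S' (after the try/except). Output: BXS

Answer: BXS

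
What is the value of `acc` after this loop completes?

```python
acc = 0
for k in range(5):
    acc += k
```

Sum of 0 to 4 = 10
`acc` takes the values: 0 → 1 → 3 → 6 → 10

Answer: 10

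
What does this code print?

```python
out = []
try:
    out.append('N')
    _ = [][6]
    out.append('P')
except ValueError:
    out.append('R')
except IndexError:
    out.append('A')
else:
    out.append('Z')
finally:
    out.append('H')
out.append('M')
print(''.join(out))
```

Execution trace: 'N' (try body) → 'A' (except IndexError) → 'H' (finally) → 'M' (after the try/except). Output: NAHM

Answer: NAHM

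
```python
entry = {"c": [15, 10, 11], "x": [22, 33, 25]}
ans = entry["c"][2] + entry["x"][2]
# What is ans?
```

Trace:
`entry = {"c": [15, 10, 11], "x": [22, 33, 25]}` → entry = {'c': [15, 10, 11], 'x': [22, 33, 25]}
`ans = entry["c"][2] + entry["x"][2]` → ans = 36
So ans = 36

Answer: 36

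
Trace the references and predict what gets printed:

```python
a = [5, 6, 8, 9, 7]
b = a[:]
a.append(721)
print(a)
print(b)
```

Key concept: slice [:] creates copy.
Step by step:
`a = [5, 6, 8, 9, 7]` → a = [5, 6, 8, 9, 7]
`b = a[:]` → b = [5, 6, 8, 9, 7]
`a.append(721)` → a = [5, 6, 8, 9, 7, 721]
`print(a)` → prints [5, 6, 8, 9, 7, 721]
`print(b)` → prints [5, 6, 8, 9, 7]

Answer:
[5, 6, 8, 9, 7, 721]
[5, 6, 8, 9, 7]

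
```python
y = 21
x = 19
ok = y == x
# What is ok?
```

Trace:
`y = 21` → y = 21
`x = 19` → x = 19
`ok = y == x` → ok = False
So ok = False

Answer: False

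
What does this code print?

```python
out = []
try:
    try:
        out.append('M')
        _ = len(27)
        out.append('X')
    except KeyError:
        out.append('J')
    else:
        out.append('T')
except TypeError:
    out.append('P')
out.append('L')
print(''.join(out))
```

Execution trace: 'M' (try body) → 'P' (outer except TypeError) → 'L' (after the try/except). Output: MPL

Answer: MPL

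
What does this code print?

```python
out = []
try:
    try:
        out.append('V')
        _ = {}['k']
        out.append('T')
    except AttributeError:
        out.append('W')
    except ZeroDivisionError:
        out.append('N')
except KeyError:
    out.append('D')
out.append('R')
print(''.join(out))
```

Execution trace: 'V' (try body) → 'D' (outer except KeyError) → 'R' (after the try/except). Output: VDR

Answer: VDR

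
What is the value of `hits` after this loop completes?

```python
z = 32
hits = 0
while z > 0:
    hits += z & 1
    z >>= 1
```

Count set bits in 32 (binary: 0b100000)
`hits` takes the values: 0 → 1

Answer: 1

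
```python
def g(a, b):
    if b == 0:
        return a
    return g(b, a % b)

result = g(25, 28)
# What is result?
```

g(25, 28) -> g(28, 25) -> g(25, 3) -> g(3, 1) -> g(1, 0) -> 1

Answer: 1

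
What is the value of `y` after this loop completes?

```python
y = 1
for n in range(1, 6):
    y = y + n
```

Start at 1, add 1 through 5
`y` takes the values: 1 → 2 → 4 → 7 → 11 → 16

Answer: 16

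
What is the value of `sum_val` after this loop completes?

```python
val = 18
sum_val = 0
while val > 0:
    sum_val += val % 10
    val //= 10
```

Sum digits of 18
`sum_val` takes the values: 0 → 8 → 9

Answer: 9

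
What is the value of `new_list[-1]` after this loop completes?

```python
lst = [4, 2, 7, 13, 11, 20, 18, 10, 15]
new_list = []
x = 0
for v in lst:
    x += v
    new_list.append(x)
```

Cumulative sum ends at 100
`new_list` takes the values: [] → [4] → [4, 6] → [4, 6, 13] → [4, 6, 13, 26] → [4, 6, 13, 26, 37] → [4, 6, 13, 26, 37, 57] → [4, 6, 13, 26, 37, 57, 75] → [4, 6, 13, 26, 37, 57, 75, 85] → [4, 6, 13, 26, 37, 57, 75, 85, 100]
So `new_list[-1]` = 100

Answer: 100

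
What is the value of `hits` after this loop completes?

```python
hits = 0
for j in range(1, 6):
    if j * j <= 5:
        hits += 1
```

Count numbers where j² ≤ 5
`hits` takes the values: 0 → 1 → 2

Answer: 2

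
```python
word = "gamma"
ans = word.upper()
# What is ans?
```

Trace:
`word = "gamma"` → word = 'gamma'
`ans = word.upper()` → ans = 'GAMMA'
So ans = 'GAMMA'

Answer: 'GAMMA'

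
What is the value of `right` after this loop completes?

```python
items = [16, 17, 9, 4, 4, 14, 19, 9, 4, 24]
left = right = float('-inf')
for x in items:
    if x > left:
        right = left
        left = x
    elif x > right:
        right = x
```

Second largest (with repeats) in [16, 17, 9, 4, 4, 14, 19, 9, 4, 24]
`right` takes the values: -inf → 16 → 17 → 19

Answer: 19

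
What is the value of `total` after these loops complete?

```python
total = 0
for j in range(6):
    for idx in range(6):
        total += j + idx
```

Sum of all j+idx for j,idx in 6x6
`total` takes the values: 0 → 1 → 3 → 6 → 10 → 15 → 16 → 18 → 21 → 25 → 30 → 36 → 38 → 41 → 45 → 50 → 56 → 63 → 66 → 70 → 75 → 81 → 88 → 96 → 100 → 105 → 111 → 118 → 126 → 135 → 140 → 146 → 153 → 161 → 170 → 180

Answer: 180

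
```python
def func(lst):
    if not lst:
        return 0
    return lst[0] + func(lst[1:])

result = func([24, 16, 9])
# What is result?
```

24 + 16 + 9 + 0 = 49

Answer: 49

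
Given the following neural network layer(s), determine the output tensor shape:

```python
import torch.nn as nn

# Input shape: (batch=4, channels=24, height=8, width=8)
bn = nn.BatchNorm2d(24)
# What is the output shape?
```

Input: (4, 24, 8, 8) -> Output: (4, 24, 8, 8)

Answer: (4, 24, 8, 8)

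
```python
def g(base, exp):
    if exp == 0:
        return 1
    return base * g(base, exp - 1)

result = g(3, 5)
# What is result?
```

g(3, 5) = 3 * 3 * 3 * 3 * 3 = 243

Answer: 243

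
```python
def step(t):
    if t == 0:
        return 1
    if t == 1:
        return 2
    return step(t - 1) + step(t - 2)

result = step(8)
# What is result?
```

Build up from base cases: step(0)=1, step(1)=2, step(2)=3, step(3)=5, step(4)=8, step(5)=13, step(6)=21, ..., step(8)=55

Answer: 55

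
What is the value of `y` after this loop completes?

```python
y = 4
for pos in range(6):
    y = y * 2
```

Multiply by 2, 6 times: 4 * 2^6 = 256
`y` takes the values: 4 → 8 → 16 → 32 → 64 → 128 → 256

Answer: 256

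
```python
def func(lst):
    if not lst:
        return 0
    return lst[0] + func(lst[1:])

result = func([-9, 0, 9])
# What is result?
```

(-9) + 0 + 9 + 0 = 0

Answer: 0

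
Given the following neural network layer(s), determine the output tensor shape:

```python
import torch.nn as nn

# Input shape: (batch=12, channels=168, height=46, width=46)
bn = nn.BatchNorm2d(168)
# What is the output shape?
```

Input: (12, 168, 46, 46) -> Output: (12, 168, 46, 46)

Answer: (12, 168, 46, 46)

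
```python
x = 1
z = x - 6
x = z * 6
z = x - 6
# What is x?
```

Trace:
`x = 1` → x = 1
`z = x - 6` → z = -5
`x = z * 6` → x = -30
`z = x - 6` → z = -36
So x = -30

Answer: -30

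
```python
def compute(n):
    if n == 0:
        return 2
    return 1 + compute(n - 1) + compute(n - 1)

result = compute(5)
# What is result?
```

compute(n) = 1 + 2·compute(n-1), compute(0)=2. Closed form: (2+1)·2^5 - 1 = 95.

Answer: 95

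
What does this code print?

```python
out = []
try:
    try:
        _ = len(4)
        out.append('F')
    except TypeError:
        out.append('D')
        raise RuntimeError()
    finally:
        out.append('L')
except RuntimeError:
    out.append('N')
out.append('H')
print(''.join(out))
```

Execution trace: 'D' (inner except TypeError) → 'L' (inner finally) → 'N' (outer except RuntimeError) → 'H' (after the try/except). Output: DLNH

Answer: DLNH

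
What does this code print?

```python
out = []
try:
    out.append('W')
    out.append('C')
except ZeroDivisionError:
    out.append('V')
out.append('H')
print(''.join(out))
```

Execution trace: 'W' (try body) → 'C' (try body, no exception) → 'H' (after the try/except). Output: WCH

Answer: WCH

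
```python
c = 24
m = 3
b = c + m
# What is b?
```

Trace:
`c = 24` → c = 24
`m = 3` → m = 3
`b = c + m` → b = 27
So b = 27

Answer: 27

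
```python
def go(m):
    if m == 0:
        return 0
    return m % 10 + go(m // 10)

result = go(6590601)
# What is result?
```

Sum of digits of 6590601: 1 + 0 + 6 + 0 + 9 + 5 + 6 = 27

Answer: 27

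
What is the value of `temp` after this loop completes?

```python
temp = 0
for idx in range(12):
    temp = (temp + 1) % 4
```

Increment mod 4, 12 times = 0
`temp` takes the values: 0 → 1 → 2 → 3 → 0 → 1 → 2 → 3 → 0 → 1 → 2 → 3 → 0

Answer: 0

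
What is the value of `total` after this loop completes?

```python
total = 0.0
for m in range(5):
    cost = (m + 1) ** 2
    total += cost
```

Sum of squared losses 1² + 2² + ... + 5²
`total` takes the values: 0.0 → 1.0 → 5.0 → 14.0 → 30.0 → 55.0

Answer: 55.0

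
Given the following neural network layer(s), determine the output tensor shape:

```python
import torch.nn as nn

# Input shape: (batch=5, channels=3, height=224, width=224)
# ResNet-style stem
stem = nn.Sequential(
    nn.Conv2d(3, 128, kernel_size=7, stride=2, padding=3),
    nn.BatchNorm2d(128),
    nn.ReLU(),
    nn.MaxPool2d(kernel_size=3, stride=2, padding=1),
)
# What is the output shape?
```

Input: (5, 3, 224, 224) -> after Conv2d 7x7 stride=2: (5, 128, 112, 112) -> Output: (5, 128, 56, 56)

Answer: (5, 128, 56, 56)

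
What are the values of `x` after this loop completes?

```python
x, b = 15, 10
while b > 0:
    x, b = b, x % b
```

GCD of 15 and 10
`x` takes the values: 15 → 10 → 5

Answer: 5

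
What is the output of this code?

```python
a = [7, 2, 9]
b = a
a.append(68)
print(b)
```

Key concept: basic list aliasing.
Step by step:
`a = [7, 2, 9]` → a = [7, 2, 9]
`b = a` → b = [7, 2, 9] (same object as a)
`a.append(68)` → a = [7, 2, 9, 68] (same object as b); b = [7, 2, 9, 68] (same object as a)
`print(b)` → prints [7, 2, 9, 68]

Answer: [7, 2, 9, 68]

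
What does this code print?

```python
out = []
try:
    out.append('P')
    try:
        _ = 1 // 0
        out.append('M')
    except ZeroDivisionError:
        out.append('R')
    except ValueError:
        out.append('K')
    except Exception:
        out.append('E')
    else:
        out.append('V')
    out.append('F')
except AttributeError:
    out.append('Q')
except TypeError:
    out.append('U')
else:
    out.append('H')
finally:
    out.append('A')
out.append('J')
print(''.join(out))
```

Execution trace: 'P' (try body) → 'R' (inner except ZeroDivisionError) → 'F' (try body, no exception) → 'H' (else) → 'A' (finally) → 'J' (after the try/except). Output: PRFHAJ

Answer: PRFHAJ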